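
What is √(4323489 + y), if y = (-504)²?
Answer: √4577505 ≈ 2139.5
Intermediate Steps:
y = 254016
√(4323489 + y) = √(4323489 + 254016) = √4577505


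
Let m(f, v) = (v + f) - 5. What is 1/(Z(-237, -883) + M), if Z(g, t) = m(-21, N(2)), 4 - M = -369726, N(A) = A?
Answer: 1/369706 ≈ 2.7049e-6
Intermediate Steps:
m(f, v) = -5 + f + v (m(f, v) = (f + v) - 5 = -5 + f + v)
M = 369730 (M = 4 - 1*(-369726) = 4 + 369726 = 369730)
Z(g, t) = -24 (Z(g, t) = -5 - 21 + 2 = -24)
1/(Z(-237, -883) + M) = 1/(-24 + 369730) = 1/369706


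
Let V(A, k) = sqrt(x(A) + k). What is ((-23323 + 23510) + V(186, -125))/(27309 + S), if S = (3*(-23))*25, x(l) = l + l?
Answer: 187/25584 + sqrt(247)/25584 ≈ 0.0079236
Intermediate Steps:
x(l) = 2*l
S = -1725 (S = -69*25 = -1725)
V(A, k) = sqrt(k + 2*A) (V(A, k) = sqrt(2*A + k) = sqrt(k + 2*A))
((-23323 + 23510) + V(186, -125))/(27309 + S) = ((-23323 + 23510) + sqrt(-125 + 2*186))/(27309 - 1725) = (187 + sqrt(-125 + 372))/25584 = (187 + sqrt(247))*(1/25584) = 187/25584 + sqrt(247)/25584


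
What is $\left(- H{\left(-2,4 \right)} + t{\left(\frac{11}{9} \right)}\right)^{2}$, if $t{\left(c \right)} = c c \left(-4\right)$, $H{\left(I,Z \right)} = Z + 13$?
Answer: $\frac{3463321}{6561} \approx 527.87$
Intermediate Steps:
$H{\left(I,Z \right)} = 13 + Z$
$t{\left(c \right)} = - 4 c^{2}$ ($t{\left(c \right)} = c^{2} \left(-4\right) = - 4 c^{2}$)
$\left(- H{\left(-2,4 \right)} + t{\left(\frac{11}{9} \right)}\right)^{2} = \left(- (13 + 4) - 4 \left(\frac{11}{9}\right)^{2}\right)^{2} = \left(\left(-1\right) 17 - 4 \left(11 \cdot \frac{1}{9}\right)^{2}\right)^{2} = \left(-17 - 4 \left(\frac{11}{9}\right)^{2}\right)^{2} = \left(-17 - \frac{484}{81}\right)^{2} = \left(- \frac{1861}{81}\right)^{2} = \frac{3463321}{6561}$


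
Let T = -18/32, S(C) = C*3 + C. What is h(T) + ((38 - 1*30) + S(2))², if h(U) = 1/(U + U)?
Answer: 2296/9 ≈ 255.11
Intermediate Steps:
S(C) = 4*C (S(C) = 3*C + C = 4*C)
T = -9/16 (T = -18*1/32 = -9/16 ≈ -0.56250)
h(U) = 1/(2*U)
h(T) + ((38 - 1*30) + S(2))² = 1/(2*(-9/16)) + ((38 - 1*30) + 4*2)² = (½)*(-16/9) + ((38 - 30) + 8)² = -8/9 + (8 + 8)² = -8/9 + 16² = -8/9 + 256 = 2296/9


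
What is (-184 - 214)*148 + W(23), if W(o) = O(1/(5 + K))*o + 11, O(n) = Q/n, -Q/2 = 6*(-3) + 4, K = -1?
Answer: -56317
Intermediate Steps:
Q = 28 (Q = -2*(6*(-3) + 4) = -2*(-18 + 4) = -2*(-14) = 28)
O(n) = 28/n
W(o) = 11 + 112*o (W(o) = (28/(1/(5 - 1)))*o + 11 = (28/(1/4))*o + 11 = (28*4)*o + 11 = 112*o + 11 = 11 + 112*o)
(-184 - 214)*148 + W(23) = (-184 - 214)*148 + (11 + 112*23) = -398*148 + (11 + 2576) = -58904 + 2587 = -56317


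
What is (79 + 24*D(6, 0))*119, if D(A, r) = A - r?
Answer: 26537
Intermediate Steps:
(79 + 24*D(6, 0))*119 = (79 + 24*(6 - 1*0))*119 = (79 + 24*(6 + 0))*119 = (79 + 24*6)*119 = (79 + 144)*119 = 223*119 = 26537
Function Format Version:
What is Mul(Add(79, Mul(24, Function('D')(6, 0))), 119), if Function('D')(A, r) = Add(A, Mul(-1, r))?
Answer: 26537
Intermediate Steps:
Mul(Add(79, Mul(24, Function('D')(6, 0))), 119) = Mul(Add(79, Mul(24, Add(6, Mul(-1, 0)))), 119) = Mul(Add(79, Mul(24, Add(6, 0))), 119) = Mul(Add(79, Mul(24, 6)), 119) = Mul(Add(79, 144), 119) = Mul(223, 119) = 26537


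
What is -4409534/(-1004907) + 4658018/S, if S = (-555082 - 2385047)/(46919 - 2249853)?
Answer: 3437223806351980790/984852071001 ≈ 3.4901e+6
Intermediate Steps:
S = 2940129/2202934 (S = -2940129/(-2202934) = -2940129*(-1/2202934) = 2940129/2202934 ≈ 1.3346)
-4409534/(-1004907) + 4658018/S = -4409534/(-1004907) + 4658018/(2940129/2202934) = -4409534*(-1/1004907) + 4658018*(2202934/2940129) = 4409534/1004907 + 10261306224812/2940129 = 3437223806351980790/984852071001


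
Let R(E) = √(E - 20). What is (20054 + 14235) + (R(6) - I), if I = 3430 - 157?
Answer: 31016 + I*√14 ≈ 31016.0 + 3.7417*I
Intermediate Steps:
I = 3273
R(E) = √(-20 + E)
(20054 + 14235) + (R(6) - I) = (20054 + 14235) + (√(-20 + 6) - 1*3273) = 34289 + (√(-14) - 3273) = 34289 + (I*√14 - 3273) = 34289 + (-3273 + I*√14) = 31016 + I*√14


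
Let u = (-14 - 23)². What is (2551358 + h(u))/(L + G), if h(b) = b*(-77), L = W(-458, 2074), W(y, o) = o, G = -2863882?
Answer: -815315/953936 ≈ -0.85468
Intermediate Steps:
L = 2074
u = 1369 (u = (-37)² = 1369)
h(b) = -77*b
(2551358 + h(u))/(L + G) = (2551358 - 77*1369)/(2074 - 2863882) = (2551358 - 105413)/(-2861808) = 2445945*(-1/2861808) = -815315/953936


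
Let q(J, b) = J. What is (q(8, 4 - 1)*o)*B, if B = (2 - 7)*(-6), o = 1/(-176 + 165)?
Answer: -240/11 ≈ -21.818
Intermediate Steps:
o = -1/11 (o = 1/(-11) = -1/11 ≈ -0.090909)
B = 30 (B = -5*(-6) = 30)
(q(8, 4 - 1)*o)*B = (8*(-1/11))*30 = -8/11*30 = -240/11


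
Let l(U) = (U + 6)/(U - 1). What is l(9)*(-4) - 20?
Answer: -55/2 ≈ -27.500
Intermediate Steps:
l(U) = (6 + U)/(-1 + U)
l(9)*(-4) - 20 = ((6 + 9)/(-1 + 9))*(-4) - 20 = (15/8)*(-4) - 20 = -15/2 - 20 = -55/2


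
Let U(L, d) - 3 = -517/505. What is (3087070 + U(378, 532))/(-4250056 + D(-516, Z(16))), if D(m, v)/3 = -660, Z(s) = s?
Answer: -389742837/536819545 ≈ -0.72602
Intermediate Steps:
D(m, v) = -1980 (D(m, v) = 3*(-660) = -1980)
U(L, d) = 998/505 (U(L, d) = 3 - 517/505 = 998/505)
(3087070 + U(378, 532))/(-4250056 + D(-516, Z(16))) = (3087070 + 998/505)/(-4250056 - 1980) = (1558971348/505)/(-4252036) = (1558971348/505)*(-1/4252036) = -389742837/536819545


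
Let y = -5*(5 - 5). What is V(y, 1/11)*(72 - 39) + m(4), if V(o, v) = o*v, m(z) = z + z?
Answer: 8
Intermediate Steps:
m(z) = 2*z
y = 0 (y = -5*0 = 0)
V(y, 1/11)*(72 - 39) + m(4) = (0/11)*(72 - 39) + 2*4 = (0*(1/11))*33 + 8 = 0*33 + 8 = 0 + 8 = 8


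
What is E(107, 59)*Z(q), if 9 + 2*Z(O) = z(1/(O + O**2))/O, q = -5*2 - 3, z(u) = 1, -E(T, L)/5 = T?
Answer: 31565/13 ≈ 2428.1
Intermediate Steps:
E(T, L) = -5*T
q = -13 (q = -10 - 3 = -13)
Z(O) = -9/2 + 1/(2*O) (Z(O) = -9/2 + (1/O)/2 = -9/2 + 1/(2*O))
E(107, 59)*Z(q) = (-5*107)*((1/2)*(1 - 9*(-13))/(-13)) = -535*(-1)*(1 + 117)/(2*13) = -535*(-1)*118/(2*13) = -535*(-59/13) = 31565/13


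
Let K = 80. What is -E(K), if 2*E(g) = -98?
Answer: 49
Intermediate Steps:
E(g) = -49 (E(g) = (½)*(-98) = -49)
-E(K) = -1*(-49) = 49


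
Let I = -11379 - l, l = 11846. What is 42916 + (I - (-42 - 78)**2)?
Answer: 5291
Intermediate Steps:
I = -23225 (I = -11379 - 1*11846 = -11379 - 11846 = -23225)
42916 + (I - (-42 - 78)**2) = 42916 + (-23225 - (-42 - 78)**2) = 42916 + (-23225 - 1*(-120)**2) = 42916 + (-23225 - 1*14400) = 42916 + (-23225 - 14400) = 42916 - 37625 = 5291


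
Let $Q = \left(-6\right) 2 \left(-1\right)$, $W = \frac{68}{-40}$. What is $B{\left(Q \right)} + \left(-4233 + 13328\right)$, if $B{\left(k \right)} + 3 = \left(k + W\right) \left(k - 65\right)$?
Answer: $\frac{85461}{10} \approx 8546.1$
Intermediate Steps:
$W = - \frac{17}{10}$ ($W = 68 \left(- \frac{1}{40}\right) = - \frac{17}{10} \approx -1.7$)
$Q = 12$ ($Q = \left(-12\right) \left(-1\right) = 12$)
$B{\left(k \right)} = -3 + \left(-65 + k\right) \left(- \frac{17}{10} + k\right)$ ($B{\left(k \right)} = -3 + \left(k - \frac{17}{10}\right) \left(k - 65\right) = -3 + \left(- \frac{17}{10} + k\right) \left(-65 + k\right) = -3 + \left(-65 + k\right) \left(- \frac{17}{10} + k\right)$)
$B{\left(Q \right)} + \left(-4233 + 13328\right) = \left(\frac{215}{2} + 12^{2} - \frac{4002}{5}\right) + \left(-4233 + 13328\right) = \left(\frac{215}{2} + 144 - \frac{4002}{5}\right) + 9095 = - \frac{5489}{10} + 9095 = \frac{85461}{10}$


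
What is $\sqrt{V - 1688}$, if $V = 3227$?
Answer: $9 \sqrt{19} \approx 39.23$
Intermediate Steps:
$\sqrt{V - 1688} = \sqrt{3227 - 1688} = \sqrt{1539} = 9 \sqrt{19}$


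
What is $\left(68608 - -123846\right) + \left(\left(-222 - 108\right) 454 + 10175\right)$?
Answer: $52809$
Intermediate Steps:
$\left(68608 - -123846\right) + \left(\left(-222 - 108\right) 454 + 10175\right) = \left(68608 + 123846\right) + \left(\left(-222 - 108\right) 454 + 10175\right) = 192454 + \left(\left(-330\right) 454 + 10175\right) = 192454 + \left(-149820 + 10175\right) = 192454 - 139645 = 52809$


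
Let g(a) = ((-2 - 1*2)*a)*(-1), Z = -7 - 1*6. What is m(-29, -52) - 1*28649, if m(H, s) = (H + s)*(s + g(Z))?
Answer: -20225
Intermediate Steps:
Z = -13 (Z = -7 - 6 = -13)
g(a) = 4*a (g(a) = ((-2 - 2)*a)*(-1) = -4*a*(-1) = 4*a)
m(H, s) = (-52 + s)*(H + s) (m(H, s) = (H + s)*(s + 4*(-13)) = (H + s)*(s - 52) = (H + s)*(-52 + s) = (-52 + s)*(H + s))
m(-29, -52) - 1*28649 = ((-52)² - 52*(-29) - 52*(-52) - 29*(-52)) - 1*28649 = (2704 + 1508 + 2704 + 1508) - 28649 = 8424 - 28649 = -20225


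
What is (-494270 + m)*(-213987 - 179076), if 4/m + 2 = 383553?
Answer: 74516000235462258/383551 ≈ 1.9428e+11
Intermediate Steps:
m = 4/383551 (m = 4/(-2 + 383553) = 4/383551 ≈ 1.0429e-5)
(-494270 + m)*(-213987 - 179076) = (-494270 + 4/383551)*(-213987 - 179076) = -189577752766/383551*(-393063) = 74516000235462258/383551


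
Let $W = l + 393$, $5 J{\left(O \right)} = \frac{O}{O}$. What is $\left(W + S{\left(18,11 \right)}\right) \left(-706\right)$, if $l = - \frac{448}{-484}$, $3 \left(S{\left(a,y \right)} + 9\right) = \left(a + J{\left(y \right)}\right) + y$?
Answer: $- \frac{505712036}{1815} \approx -2.7863 \cdot 10^{5}$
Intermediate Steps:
$J{\left(O \right)} = \frac{1}{5}$ ($J{\left(O \right)} = \frac{O \frac{1}{O}}{5} = \frac{1}{5} \cdot 1 = \frac{1}{5}$)
$S{\left(a,y \right)} = - \frac{134}{15} + \frac{a}{3} + \frac{y}{3}$ ($S{\left(a,y \right)} = -9 + \frac{\left(a + \frac{1}{5}\right) + y}{3} = -9 + \frac{\left(\frac{1}{5} + a\right) + y}{3} = -9 + \frac{\frac{1}{5} + a + y}{3} = -9 + \left(\frac{1}{15} + \frac{a}{3} + \frac{y}{3}\right) = - \frac{134}{15} + \frac{a}{3} + \frac{y}{3}$)
$l = \frac{112}{121}$ ($l = \left(-448\right) \left(- \frac{1}{484}\right) = \frac{112}{121} \approx 0.92562$)
$W = \frac{47665}{121}$ ($W = \frac{112}{121} + 393 = \frac{47665}{121} \approx 393.93$)
$\left(W + S{\left(18,11 \right)}\right) \left(-706\right) = \left(\frac{47665}{121} + \left(- \frac{134}{15} + \frac{1}{3} \cdot 18 + \frac{1}{3} \cdot 11\right)\right) \left(-706\right) = \left(\frac{47665}{121} + \left(- \frac{134}{15} + 6 + \frac{11}{3}\right)\right) \left(-706\right) = \left(\frac{47665}{121} + \frac{11}{15}\right) \left(-706\right) = \frac{716306}{1815} \left(-706\right) = - \frac{505712036}{1815}$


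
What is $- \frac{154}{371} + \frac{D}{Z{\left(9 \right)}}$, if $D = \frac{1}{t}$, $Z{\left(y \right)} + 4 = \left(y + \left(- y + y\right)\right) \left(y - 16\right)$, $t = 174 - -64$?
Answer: $- \frac{350865}{845138} \approx -0.41516$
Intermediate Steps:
$t = 238$ ($t = 174 + 64 = 238$)
$Z{\left(y \right)} = -4 + y \left(-16 + y\right)$ ($Z{\left(y \right)} = -4 + \left(y + \left(- y + y\right)\right) \left(y - 16\right) = -4 + \left(y + 0\right) \left(-16 + y\right) = -4 + y \left(-16 + y\right)$)
$D = \frac{1}{238} \approx 0.0042017$
$- \frac{154}{371} + \frac{D}{Z{\left(9 \right)}} = - \frac{154}{371} + \frac{1}{238 \left(-4 + 9^{2} - 144\right)} = \left(-154\right) \frac{1}{371} + \frac{1}{238 \left(-4 + 81 - 144\right)} = - \frac{22}{53} + \frac{1}{238 \left(-67\right)} = - \frac{22}{53} + \frac{1}{238} \left(- \frac{1}{67}\right) = - \frac{22}{53} - \frac{1}{15946} = - \frac{350865}{845138}$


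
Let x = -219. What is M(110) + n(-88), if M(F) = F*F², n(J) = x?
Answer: 1330781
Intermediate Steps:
n(J) = -219
M(F) = F³
M(110) + n(-88) = 110³ - 219 = 1331000 - 219 = 1330781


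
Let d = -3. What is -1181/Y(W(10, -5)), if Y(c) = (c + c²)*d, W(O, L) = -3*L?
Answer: 1181/720 ≈ 1.6403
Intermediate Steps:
Y(c) = -3*c - 3*c² (Y(c) = (c + c²)*(-3) = -3*c - 3*c²)
-1181/Y(W(10, -5)) = -1181*(-1/(45*(1 - 3*(-5)))) = -1181*(-1/(45*(1 + 15))) = -1181/((-3*15*16)) = -1181/(-720) = -1181*(-1/720) = 1181/720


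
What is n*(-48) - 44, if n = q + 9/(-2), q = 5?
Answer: -68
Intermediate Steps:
n = 1/2 (n = 5 + 9/(-2) = 5 + 9*(-1/2) = 5 - 9/2 = 1/2 ≈ 0.50000)
n*(-48) - 44 = (1/2)*(-48) - 44 = -24 - 44 = -68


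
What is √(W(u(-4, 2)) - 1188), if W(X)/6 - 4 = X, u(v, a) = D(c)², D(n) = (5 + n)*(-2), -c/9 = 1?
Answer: 2*I*√195 ≈ 27.928*I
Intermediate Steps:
c = -9 (c = -9*1 = -9)
D(n) = -10 - 2*n
u(v, a) = 64 (u(v, a) = (-10 - 2*(-9))² = (-10 + 18)² = 8² = 64)
W(X) = 24 + 6*X
√(W(u(-4, 2)) - 1188) = √((24 + 6*64) - 1188) = √((24 + 384) - 1188) = √(408 - 1188) = √(-780) = 2*I*√195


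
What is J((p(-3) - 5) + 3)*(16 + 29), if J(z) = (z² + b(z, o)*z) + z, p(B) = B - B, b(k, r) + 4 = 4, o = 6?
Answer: 90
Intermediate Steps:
b(k, r) = 0 (b(k, r) = -4 + 4 = 0)
p(B) = 0
J(z) = z + z² (J(z) = (z² + 0*z) + z = (z² + 0) + z = z² + z = z + z²)
J((p(-3) - 5) + 3)*(16 + 29) = (((0 - 5) + 3)*(1 + ((0 - 5) + 3)))*(16 + 29) = ((-5 + 3)*(1 + (-5 + 3)))*45 = -2*(1 - 2)*45 = -2*(-1)*45 = 2*45 = 90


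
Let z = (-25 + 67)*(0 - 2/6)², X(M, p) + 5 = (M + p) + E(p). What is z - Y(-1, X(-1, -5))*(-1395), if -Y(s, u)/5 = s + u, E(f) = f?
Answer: 355739/3 ≈ 1.1858e+5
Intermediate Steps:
X(M, p) = -5 + M + 2*p (X(M, p) = -5 + ((M + p) + p) = -5 + (M + 2*p) = -5 + M + 2*p)
Y(s, u) = -5*s - 5*u (Y(s, u) = -5*(s + u) = -5*s - 5*u)
z = 14/3 (z = 42*(0 - 2*⅙)² = 42*(0 - ⅓)² = 42*(-⅓)² = 42*(⅑) = 14/3 ≈ 4.6667)
z - Y(-1, X(-1, -5))*(-1395) = 14/3 - (-5*(-1) - 5*(-5 - 1 + 2*(-5)))*(-1395) = 14/3 - (5 - 5*(-5 - 1 - 10))*(-1395) = 14/3 - (5 - 5*(-16))*(-1395) = 14/3 - (5 + 80)*(-1395) = 14/3 - 85*(-1395) = 14/3 - 1*(-118575) = 14/3 + 118575 = 355739/3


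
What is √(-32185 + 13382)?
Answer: I*√18803 ≈ 137.12*I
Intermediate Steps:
√(-32185 + 13382) = √(-18803) = I*√18803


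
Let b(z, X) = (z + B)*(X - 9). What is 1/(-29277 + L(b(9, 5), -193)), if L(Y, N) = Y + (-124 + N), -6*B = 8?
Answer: -3/88874 ≈ -3.3756e-5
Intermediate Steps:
B = -4/3 (B = -⅙*8 = -4/3 ≈ -1.3333)
b(z, X) = (-9 + X)*(-4/3 + z) (b(z, X) = (z - 4/3)*(X - 9) = (-4/3 + z)*(-9 + X) = (-9 + X)*(-4/3 + z))
L(Y, N) = -124 + N + Y
1/(-29277 + L(b(9, 5), -193)) = 1/(-29277 + (-124 - 193 + (12 - 9*9 - 4/3*5 + 5*9))) = 1/(-29277 + (-124 - 193 + (12 - 81 - 20/3 + 45))) = 1/(-29277 + (-124 - 193 - 92/3)) = 1/(-29277 - 1043/3) = 1/(-88874/3) = -3/88874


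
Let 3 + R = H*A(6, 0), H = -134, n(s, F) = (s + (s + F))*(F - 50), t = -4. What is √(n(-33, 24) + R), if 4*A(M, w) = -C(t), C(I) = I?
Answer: √955 ≈ 30.903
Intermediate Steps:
n(s, F) = (-50 + F)*(F + 2*s) (n(s, F) = (s + (F + s))*(-50 + F) = (F + 2*s)*(-50 + F) = (-50 + F)*(F + 2*s))
A(M, w) = 1 (A(M, w) = (-1*(-4))/4 = (¼)*4 = 1)
R = -137 (R = -3 - 134*1 = -3 - 134 = -137)
√(n(-33, 24) + R) = √((24² - 100*(-33) - 50*24 + 2*24*(-33)) - 137) = √((576 + 3300 - 1200 - 1584) - 137) = √(1092 - 137) = √955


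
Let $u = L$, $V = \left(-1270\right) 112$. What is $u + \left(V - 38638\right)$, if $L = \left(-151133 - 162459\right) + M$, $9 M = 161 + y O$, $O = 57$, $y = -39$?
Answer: $- \frac{4452292}{9} \approx -4.947 \cdot 10^{5}$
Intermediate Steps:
$V = -142240$
$M = - \frac{2062}{9}$ ($M = \frac{161 - 2223}{9} = \frac{1}{9} \left(-2062\right) = - \frac{2062}{9} \approx -229.11$)
$L = - \frac{2824390}{9}$ ($L = \left(-151133 - 162459\right) - \frac{2062}{9} = -313592 - \frac{2062}{9} = - \frac{2824390}{9} \approx -3.1382 \cdot 10^{5}$)
$u = - \frac{2824390}{9} \approx -3.1382 \cdot 10^{5}$
$u + \left(V - 38638\right) = - \frac{2824390}{9} - 180878 = - \frac{4452292}{9}$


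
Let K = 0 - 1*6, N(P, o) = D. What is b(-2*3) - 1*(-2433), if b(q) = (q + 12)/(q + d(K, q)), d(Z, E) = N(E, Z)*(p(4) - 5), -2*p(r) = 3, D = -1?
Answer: 2445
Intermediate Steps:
N(P, o) = -1
K = -6 (K = 0 - 6 = -6)
p(r) = -3/2 (p(r) = -½*3 = -3/2)
d(Z, E) = 13/2 (d(Z, E) = -(-3/2 - 5) = -1*(-13/2) = 13/2)
b(q) = (12 + q)/(13/2 + q) (b(q) = (q + 12)/(q + 13/2) = (12 + q)/(13/2 + q))
b(-2*3) - 1*(-2433) = 2*(12 - 2*3)/(13 + 2*(-2*3)) - 1*(-2433) = 2*(12 - 6)/(13 + 2*(-6)) + 2433 = 2*6/(13 - 12) + 2433 = 2*6/1 + 2433 = 2*1*6 + 2433 = 12 + 2433 = 2445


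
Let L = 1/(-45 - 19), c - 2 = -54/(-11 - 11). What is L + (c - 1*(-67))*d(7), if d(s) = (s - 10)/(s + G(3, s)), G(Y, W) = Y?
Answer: -75511/3520 ≈ -21.452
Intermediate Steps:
c = 49/11 (c = 2 - 54/(-11 - 11) = 2 - 54/(-22) = 2 - 54*(-1/22) = 2 + 27/11 = 49/11 ≈ 4.4545)
L = -1/64 (L = 1/(-64) = -1/64 ≈ -0.015625)
d(s) = (-10 + s)/(3 + s) (d(s) = (s - 10)/(s + 3) = (-10 + s)/(3 + s))
L + (c - 1*(-67))*d(7) = -1/64 + (49/11 - 1*(-67))*((-10 + 7)/(3 + 7)) = -1/64 + (49/11 + 67)*(-3/10) = -1/64 + 786*((⅒)*(-3))/11 = -1/64 + (786/11)*(-3/10) = -1/64 - 1179/55 = -75511/3520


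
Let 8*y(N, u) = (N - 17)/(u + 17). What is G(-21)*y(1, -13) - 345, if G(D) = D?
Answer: -669/2 ≈ -334.50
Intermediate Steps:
y(N, u) = (-17 + N)/(8*(17 + u)) (y(N, u) = ((N - 17)/(u + 17))/8 = ((-17 + N)/(17 + u))/8 = (-17 + N)/(8*(17 + u)))
G(-21)*y(1, -13) - 345 = -21*(-17 + 1)/(8*(17 - 13)) - 345 = -21*(-16)/(8*4) - 345 = -21*(-½) - 345 = 21/2 - 345 = -669/2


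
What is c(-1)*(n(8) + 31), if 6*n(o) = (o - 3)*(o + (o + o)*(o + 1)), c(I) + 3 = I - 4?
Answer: -3784/3 ≈ -1261.3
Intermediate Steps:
c(I) = -7 + I (c(I) = -3 + (I - 4) = -3 + (-4 + I) = -7 + I)
n(o) = (-3 + o)*(o + 2*o*(1 + o))/6 (n(o) = ((o - 3)*(o + (o + o)*(o + 1)))/6 = ((-3 + o)*(o + (2*o)*(1 + o)))/6 = ((-3 + o)*(o + 2*o*(1 + o)))/6 = (-3 + o)*(o + 2*o*(1 + o))/6)
c(-1)*(n(8) + 31) = (-7 - 1)*((⅙)*8*(-9 - 3*8 + 2*8²) + 31) = -8*((⅙)*8*(-9 - 24 + 2*64) + 31) = -8*((⅙)*8*(-9 - 24 + 128) + 31) = -8*((⅙)*8*95 + 31) = -8*(380/3 + 31) = -8*473/3 = -3784/3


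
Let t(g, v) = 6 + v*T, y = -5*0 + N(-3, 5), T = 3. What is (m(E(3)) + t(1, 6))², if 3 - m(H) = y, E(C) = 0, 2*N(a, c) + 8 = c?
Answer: 3249/4 ≈ 812.25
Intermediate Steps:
N(a, c) = -4 + c/2
y = -3/2 (y = -5*0 + (-4 + (½)*5) = 0 + (-4 + 5/2) = 0 - 3/2 = -3/2 ≈ -1.5000)
m(H) = 9/2 (m(H) = 3 - 1*(-3/2) = 3 + 3/2 = 9/2)
t(g, v) = 6 + 3*v (t(g, v) = 6 + v*3 = 6 + 3*v)
(m(E(3)) + t(1, 6))² = (9/2 + (6 + 3*6))² = (9/2 + (6 + 18))² = (9/2 + 24)² = (57/2)² = 3249/4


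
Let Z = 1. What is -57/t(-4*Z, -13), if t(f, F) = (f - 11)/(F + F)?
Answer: -494/5 ≈ -98.800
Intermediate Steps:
t(f, F) = (-11 + f)/(2*F) (t(f, F) = (-11 + f)/((2*F)) = (-11 + f)*(1/(2*F)) = (-11 + f)/(2*F))
-57/t(-4*Z, -13) = -57*(-26/(-11 - 4*1)) = -57*(-26/(-11 - 4)) = -57/((½)*(-1/13)*(-15)) = -57/15/26 = -57*26/15 = -494/5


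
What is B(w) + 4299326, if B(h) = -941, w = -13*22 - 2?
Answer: 4298385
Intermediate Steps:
w = -288 (w = -286 - 2 = -288)
B(w) + 4299326 = -941 + 4299326 = 4298385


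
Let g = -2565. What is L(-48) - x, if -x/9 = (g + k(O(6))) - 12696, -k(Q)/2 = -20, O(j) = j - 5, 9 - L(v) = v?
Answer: -136932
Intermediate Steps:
L(v) = 9 - v
O(j) = -5 + j
k(Q) = 40 (k(Q) = -2*(-20) = 40)
x = 136989 (x = -9*((-2565 + 40) - 12696) = -9*(-2525 - 12696) = -9*(-15221) = 136989)
L(-48) - x = (9 - 1*(-48)) - 1*136989 = (9 + 48) - 136989 = 57 - 136989 = -136932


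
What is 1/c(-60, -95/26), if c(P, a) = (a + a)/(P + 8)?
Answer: 676/95 ≈ 7.1158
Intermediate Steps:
c(P, a) = 2*a/(8 + P) (c(P, a) = (2*a)/(8 + P) = 2*a/(8 + P))
1/c(-60, -95/26) = 1/(2*(-95/26)/(8 - 60)) = 1/(2*(-95*1/26)/(-52)) = 1/(2*(-95/26)*(-1/52)) = 1/(95/676) = 676/95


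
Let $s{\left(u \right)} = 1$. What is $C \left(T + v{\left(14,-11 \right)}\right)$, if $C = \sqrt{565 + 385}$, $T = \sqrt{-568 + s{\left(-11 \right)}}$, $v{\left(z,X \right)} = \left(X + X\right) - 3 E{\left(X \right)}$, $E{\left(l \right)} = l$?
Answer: $55 \sqrt{38} + 45 i \sqrt{266} \approx 339.04 + 733.93 i$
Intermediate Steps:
$v{\left(z,X \right)} = - X$ ($v{\left(z,X \right)} = \left(X + X\right) - 3 X = 2 X - 3 X = - X$)
$T = 9 i \sqrt{7}$ ($T = \sqrt{-568 + 1} = \sqrt{-567} = 9 i \sqrt{7} \approx 23.812 i$)
$C = 5 \sqrt{38}$ ($C = \sqrt{950} = 5 \sqrt{38} \approx 30.822$)
$C \left(T + v{\left(14,-11 \right)}\right) = 5 \sqrt{38} \left(9 i \sqrt{7} - -11\right) = 5 \sqrt{38} \left(9 i \sqrt{7} + 11\right) = 5 \sqrt{38} \left(11 + 9 i \sqrt{7}\right)$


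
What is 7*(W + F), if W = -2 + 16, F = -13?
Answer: 7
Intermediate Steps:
W = 14
7*(W + F) = 7*(14 - 13) = 7*1 = 7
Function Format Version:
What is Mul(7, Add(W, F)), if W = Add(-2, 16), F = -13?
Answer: 7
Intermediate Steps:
W = 14
Mul(7, Add(W, F)) = Mul(7, Add(14, -13)) = Mul(7, 1) = 7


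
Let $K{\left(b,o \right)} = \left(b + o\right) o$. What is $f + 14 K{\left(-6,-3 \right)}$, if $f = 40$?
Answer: $418$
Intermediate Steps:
$K{\left(b,o \right)} = o \left(b + o\right)$
$f + 14 K{\left(-6,-3 \right)} = 40 + 14 \left(- 3 \left(-6 - 3\right)\right) = 40 + 14 \left(\left(-3\right) \left(-9\right)\right) = 40 + 14 \cdot 27 = 40 + 378 = 418$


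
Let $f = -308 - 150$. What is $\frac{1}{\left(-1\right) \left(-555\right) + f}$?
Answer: $\frac{1}{97} \approx 0.010309$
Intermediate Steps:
$f = -458$
$\frac{1}{\left(-1\right) \left(-555\right) + f} = \frac{1}{\left(-1\right) \left(-555\right) - 458} = \frac{1}{555 - 458} = \frac{1}{97}$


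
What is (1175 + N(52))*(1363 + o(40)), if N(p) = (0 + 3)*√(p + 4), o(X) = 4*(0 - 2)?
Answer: 1592125 + 8130*√14 ≈ 1.6225e+6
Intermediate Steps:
o(X) = -8 (o(X) = 4*(-2) = -8)
N(p) = 3*√(4 + p)
(1175 + N(52))*(1363 + o(40)) = (1175 + 3*√(4 + 52))*(1363 - 8) = (1175 + 3*√56)*1355 = (1175 + 3*(2*√14))*1355 = (1175 + 6*√14)*1355 = 1592125 + 8130*√14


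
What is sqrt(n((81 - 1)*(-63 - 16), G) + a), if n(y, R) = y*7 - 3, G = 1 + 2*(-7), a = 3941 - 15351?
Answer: I*sqrt(55653) ≈ 235.91*I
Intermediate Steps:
a = -11410
G = -13 (G = 1 - 14 = -13)
n(y, R) = -3 + 7*y (n(y, R) = 7*y - 3 = -3 + 7*y)
sqrt(n((81 - 1)*(-63 - 16), G) + a) = sqrt((-3 + 7*((81 - 1)*(-63 - 16))) - 11410) = sqrt((-3 + 7*(80*(-79))) - 11410) = sqrt((-3 + 7*(-6320)) - 11410) = sqrt((-3 - 44240) - 11410) = sqrt(-44243 - 11410) = sqrt(-55653) = I*sqrt(55653)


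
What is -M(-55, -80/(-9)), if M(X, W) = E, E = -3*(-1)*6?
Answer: -18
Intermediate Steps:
E = 18 (E = 3*6 = 18)
M(X, W) = 18
-M(-55, -80/(-9)) = -1*18 = -18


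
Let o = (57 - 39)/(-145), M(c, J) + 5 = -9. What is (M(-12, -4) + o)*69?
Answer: -141312/145 ≈ -974.57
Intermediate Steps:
M(c, J) = -14 (M(c, J) = -5 - 9 = -14)
o = -18/145 (o = 18*(-1/145) = -18/145 ≈ -0.12414)
(M(-12, -4) + o)*69 = (-14 - 18/145)*69 = -2048/145*69 = -141312/145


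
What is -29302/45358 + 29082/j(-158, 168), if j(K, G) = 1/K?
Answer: -104209021775/22679 ≈ -4.5950e+6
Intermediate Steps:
-29302/45358 + 29082/j(-158, 168) = -29302/45358 + 29082/(1/(-158)) = -29302*1/45358 + 29082/(-1/158) = -14651/22679 + 29082*(-158) = -14651/22679 - 4594956 = -104209021775/22679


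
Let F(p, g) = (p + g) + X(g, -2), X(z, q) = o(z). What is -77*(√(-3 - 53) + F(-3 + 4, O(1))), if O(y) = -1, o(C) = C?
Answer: 77 - 154*I*√14 ≈ 77.0 - 576.21*I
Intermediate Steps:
X(z, q) = z
F(p, g) = p + 2*g (F(p, g) = (p + g) + g = (g + p) + g = p + 2*g)
-77*(√(-3 - 53) + F(-3 + 4, O(1))) = -77*(√(-3 - 53) + ((-3 + 4) + 2*(-1))) = -77*(√(-56) + (1 - 2)) = -77*(2*I*√14 - 1) = -77*(-1 + 2*I*√14) = 77 - 154*I*√14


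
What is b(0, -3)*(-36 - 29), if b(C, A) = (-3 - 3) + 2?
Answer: 260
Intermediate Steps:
b(C, A) = -4 (b(C, A) = -6 + 2 = -4)
b(0, -3)*(-36 - 29) = -4*(-36 - 29) = -4*(-65) = 260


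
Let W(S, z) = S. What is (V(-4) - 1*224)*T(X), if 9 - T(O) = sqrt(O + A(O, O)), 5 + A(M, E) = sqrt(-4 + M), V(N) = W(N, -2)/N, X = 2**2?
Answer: -2007 + 223*I ≈ -2007.0 + 223.0*I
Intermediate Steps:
X = 4
V(N) = 1 (V(N) = N/N = 1)
A(M, E) = -5 + sqrt(-4 + M)
T(O) = 9 - sqrt(-5 + O + sqrt(-4 + O)) (T(O) = 9 - sqrt(O + (-5 + sqrt(-4 + O))) = 9 - sqrt(-5 + O + sqrt(-4 + O)))
(V(-4) - 1*224)*T(X) = (1 - 1*224)*(9 - sqrt(-5 + 4 + sqrt(-4 + 4))) = (1 - 224)*(9 - sqrt(-5 + 4 + sqrt(0))) = -223*(9 - sqrt(-5 + 4 + 0)) = -223*(9 - sqrt(-1)) = -223*(9 - I) = -2007 + 223*I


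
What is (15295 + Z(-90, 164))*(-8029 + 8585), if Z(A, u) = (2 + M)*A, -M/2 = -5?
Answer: 7903540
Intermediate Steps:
M = 10 (M = -2*(-5) = 10)
Z(A, u) = 12*A (Z(A, u) = (2 + 10)*A = 12*A)
(15295 + Z(-90, 164))*(-8029 + 8585) = (15295 + 12*(-90))*(-8029 + 8585) = (15295 - 1080)*556 = 14215*556 = 7903540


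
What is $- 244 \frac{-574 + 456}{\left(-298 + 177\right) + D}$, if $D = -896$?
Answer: $- \frac{28792}{1017} \approx -28.311$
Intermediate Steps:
$- 244 \frac{-574 + 456}{\left(-298 + 177\right) + D} = - 244 \frac{-574 + 456}{\left(-298 + 177\right) - 896} = - 244 \left(- \frac{118}{-121 - 896}\right) = - 244 \left(- \frac{118}{-1017}\right) = - 244 \left(\left(-118\right) \left(- \frac{1}{1017}\right)\right) = \left(-244\right) \frac{118}{1017} = - \frac{28792}{1017}$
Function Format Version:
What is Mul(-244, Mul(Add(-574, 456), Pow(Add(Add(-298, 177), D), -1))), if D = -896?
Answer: Rational(-28792, 1017) ≈ -28.311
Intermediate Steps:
Mul(-244, Mul(Add(-574, 456), Pow(Add(Add(-298, 177), D), -1))) = Mul(-244, Mul(Add(-574, 456), Pow(Add(Add(-298, 177), -896), -1))) = Mul(-244, Mul(-118, Pow(Add(-121, -896), -1))) = Mul(-244, Mul(-118, Pow(-1017, -1))) = Mul(-244, Mul(-118, Rational(-1, 1017))) = Mul(-244, Rational(118, 1017)) = Rational(-28792, 1017)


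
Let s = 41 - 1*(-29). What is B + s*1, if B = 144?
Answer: 214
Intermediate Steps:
s = 70 (s = 41 + 29 = 70)
B + s*1 = 144 + 70*1 = 144 + 70 = 214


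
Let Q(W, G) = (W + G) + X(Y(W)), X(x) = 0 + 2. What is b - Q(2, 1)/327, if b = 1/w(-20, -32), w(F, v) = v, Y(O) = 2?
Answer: -487/10464 ≈ -0.046540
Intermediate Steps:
X(x) = 2
Q(W, G) = 2 + G + W (Q(W, G) = (W + G) + 2 = (G + W) + 2 = 2 + G + W)
b = -1/32 (b = 1/(-32) = -1/32 ≈ -0.031250)
b - Q(2, 1)/327 = -1/32 - (2 + 1 + 2)/327 = -1/32 - 5/327 = -487/10464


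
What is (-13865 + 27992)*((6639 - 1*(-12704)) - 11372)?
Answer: 112606317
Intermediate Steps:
(-13865 + 27992)*((6639 - 1*(-12704)) - 11372) = 14127*((6639 + 12704) - 11372) = 14127*(19343 - 11372) = 14127*7971 = 112606317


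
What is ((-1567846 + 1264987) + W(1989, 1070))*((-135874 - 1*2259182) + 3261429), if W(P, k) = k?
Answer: -261461841297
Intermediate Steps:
((-1567846 + 1264987) + W(1989, 1070))*((-135874 - 1*2259182) + 3261429) = ((-1567846 + 1264987) + 1070)*((-135874 - 1*2259182) + 3261429) = (-302859 + 1070)*((-135874 - 2259182) + 3261429) = -301789*(-2395056 + 3261429) = -301789*866373 = -261461841297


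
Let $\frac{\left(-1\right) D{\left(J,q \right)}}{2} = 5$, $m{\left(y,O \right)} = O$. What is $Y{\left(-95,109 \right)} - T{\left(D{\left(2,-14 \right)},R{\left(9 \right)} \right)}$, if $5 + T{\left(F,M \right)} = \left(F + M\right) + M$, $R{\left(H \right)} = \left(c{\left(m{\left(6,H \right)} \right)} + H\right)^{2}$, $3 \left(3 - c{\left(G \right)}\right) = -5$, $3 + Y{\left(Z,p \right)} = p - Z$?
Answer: $- \frac{1418}{9} \approx -157.56$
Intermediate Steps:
$Y{\left(Z,p \right)} = -3 + p - Z$ ($Y{\left(Z,p \right)} = -3 - \left(Z - p\right) = -3 + p - Z$)
$c{\left(G \right)} = \frac{14}{3}$ ($c{\left(G \right)} = 3 - - \frac{5}{3} = 3 + \frac{5}{3} = \frac{14}{3}$)
$D{\left(J,q \right)} = -10$ ($D{\left(J,q \right)} = \left(-2\right) 5 = -10$)
$R{\left(H \right)} = \left(\frac{14}{3} + H\right)^{2}$
$T{\left(F,M \right)} = -5 + F + 2 M$ ($T{\left(F,M \right)} = -5 + \left(\left(F + M\right) + M\right) = -5 + \left(F + 2 M\right) = -5 + F + 2 M$)
$Y{\left(-95,109 \right)} - T{\left(D{\left(2,-14 \right)},R{\left(9 \right)} \right)} = \left(-3 + 109 - -95\right) - \left(-5 - 10 + 2 \frac{\left(14 + 3 \cdot 9\right)^{2}}{9}\right) = \left(-3 + 109 + 95\right) - \left(-5 - 10 + 2 \frac{\left(14 + 27\right)^{2}}{9}\right) = 201 - \left(-5 - 10 + 2 \frac{41^{2}}{9}\right) = 201 - \left(-5 - 10 + 2 \cdot \frac{1}{9} \cdot 1681\right) = 201 - \left(-5 - 10 + 2 \cdot \frac{1681}{9}\right) = 201 - \left(-5 - 10 + \frac{3362}{9}\right) = 201 - \frac{3227}{9} = - \frac{1418}{9}$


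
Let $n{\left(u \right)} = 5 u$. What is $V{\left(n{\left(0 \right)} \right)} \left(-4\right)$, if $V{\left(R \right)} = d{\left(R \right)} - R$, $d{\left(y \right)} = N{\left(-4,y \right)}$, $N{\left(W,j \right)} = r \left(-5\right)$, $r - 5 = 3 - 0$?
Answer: $160$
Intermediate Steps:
$r = 8$ ($r = 5 + \left(3 - 0\right) = 5 + \left(3 + 0\right) = 5 + 3 = 8$)
$N{\left(W,j \right)} = -40$ ($N{\left(W,j \right)} = 8 \left(-5\right) = -40$)
$d{\left(y \right)} = -40$
$V{\left(R \right)} = -40 - R$
$V{\left(n{\left(0 \right)} \right)} \left(-4\right) = \left(-40 - 5 \cdot 0\right) \left(-4\right) = \left(-40 - 0\right) \left(-4\right) = \left(-40 + 0\right) \left(-4\right) = \left(-40\right) \left(-4\right) = 160$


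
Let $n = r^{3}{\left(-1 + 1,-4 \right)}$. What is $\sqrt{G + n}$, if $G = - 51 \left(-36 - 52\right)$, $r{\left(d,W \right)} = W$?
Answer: $2 \sqrt{1106} \approx 66.513$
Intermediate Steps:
$G = 4488$ ($G = \left(-51\right) \left(-88\right) = 4488$)
$n = -64$ ($n = \left(-4\right)^{3} = -64$)
$\sqrt{G + n} = \sqrt{4488 - 64} = \sqrt{4424} = 2 \sqrt{1106}$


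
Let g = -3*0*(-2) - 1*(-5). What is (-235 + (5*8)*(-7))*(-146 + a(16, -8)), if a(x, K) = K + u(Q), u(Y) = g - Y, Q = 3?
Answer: 78280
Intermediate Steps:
g = 5 (g = 0*(-2) + 5 = 0 + 5 = 5)
u(Y) = 5 - Y
a(x, K) = 2 + K (a(x, K) = K + (5 - 1*3) = K + (5 - 3) = K + 2 = 2 + K)
(-235 + (5*8)*(-7))*(-146 + a(16, -8)) = (-235 + (5*8)*(-7))*(-146 + (2 - 8)) = (-235 + 40*(-7))*(-146 - 6) = (-235 - 280)*(-152) = -515*(-152) = 78280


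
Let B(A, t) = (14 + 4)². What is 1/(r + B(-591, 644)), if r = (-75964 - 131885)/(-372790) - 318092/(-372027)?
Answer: 138687945330/45130801243523 ≈ 0.0030730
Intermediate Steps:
B(A, t) = 324 (B(A, t) = 18² = 324)
r = 195906956603/138687945330 (r = -207849*(-1/372790) - 318092*(-1/372027) = 207849/372790 + 318092/372027 = 195906956603/138687945330 ≈ 1.4126)
1/(r + B(-591, 644)) = 1/(195906956603/138687945330 + 324) = 1/(45130801243523/138687945330) = 138687945330/45130801243523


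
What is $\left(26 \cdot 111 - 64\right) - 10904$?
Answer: $-8082$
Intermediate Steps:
$\left(26 \cdot 111 - 64\right) - 10904 = \left(2886 - 64\right) - 10904 = 2822 - 10904 = -8082$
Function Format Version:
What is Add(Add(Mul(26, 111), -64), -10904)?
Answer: -8082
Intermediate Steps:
Add(Add(Mul(26, 111), -64), -10904) = Add(Add(2886, -64), -10904) = Add(2822, -10904) = -8082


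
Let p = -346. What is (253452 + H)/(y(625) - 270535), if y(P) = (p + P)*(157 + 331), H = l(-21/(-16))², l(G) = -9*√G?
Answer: -4056933/2150128 ≈ -1.8868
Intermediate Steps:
H = 1701/16 (H = (-9*√21*√(-1/(-16)))² = (-9*√21/4)² = 1701/16 ≈ 106.31)
y(P) = -168848 + 488*P (y(P) = (-346 + P)*(157 + 331) = (-346 + P)*488 = -168848 + 488*P)
(253452 + H)/(y(625) - 270535) = (253452 + 1701/16)/((-168848 + 488*625) - 270535) = 4056933/(16*((-168848 + 305000) - 270535)) = 4056933/(16*(136152 - 270535)) = (4056933/16)/(-134383) = (4056933/16)*(-1/134383) = -4056933/2150128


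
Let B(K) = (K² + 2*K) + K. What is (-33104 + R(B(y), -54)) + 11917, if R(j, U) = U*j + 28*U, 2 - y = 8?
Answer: -23671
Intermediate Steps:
y = -6 (y = 2 - 1*8 = 2 - 8 = -6)
B(K) = K² + 3*K
R(j, U) = 28*U + U*j
(-33104 + R(B(y), -54)) + 11917 = (-33104 - 54*(28 - 6*(3 - 6))) + 11917 = (-33104 - 54*(28 - 6*(-3))) + 11917 = (-33104 - 54*(28 + 18)) + 11917 = (-33104 - 54*46) + 11917 = (-33104 - 2484) + 11917 = -35588 + 11917 = -23671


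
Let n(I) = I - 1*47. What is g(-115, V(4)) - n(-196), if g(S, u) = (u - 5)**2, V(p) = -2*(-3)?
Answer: 244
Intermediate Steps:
V(p) = 6
g(S, u) = (-5 + u)**2
n(I) = -47 + I (n(I) = I - 47 = -47 + I)
g(-115, V(4)) - n(-196) = (-5 + 6)**2 - (-47 - 196) = 1**2 - 1*(-243) = 1 + 243 = 244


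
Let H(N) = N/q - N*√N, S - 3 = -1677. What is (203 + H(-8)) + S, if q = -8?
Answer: -1470 + 16*I*√2 ≈ -1470.0 + 22.627*I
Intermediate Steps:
S = -1674 (S = 3 - 1677 = -1674)
H(N) = -N^(3/2) - N/8 (H(N) = N/(-8) - N*√N = N*(-⅛) - N^(3/2) = -N/8 - N^(3/2) = -N^(3/2) - N/8)
(203 + H(-8)) + S = (203 + (-(-8)^(3/2) - ⅛*(-8))) - 1674 = (203 + (-(-16)*I*√2 + 1)) - 1674 = (203 + (16*I*√2 + 1)) - 1674 = (203 + (1 + 16*I*√2)) - 1674 = (204 + 16*I*√2) - 1674 = -1470 + 16*I*√2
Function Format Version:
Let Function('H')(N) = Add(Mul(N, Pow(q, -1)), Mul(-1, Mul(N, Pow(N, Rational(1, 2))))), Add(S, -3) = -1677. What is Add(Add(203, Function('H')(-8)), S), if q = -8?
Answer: Add(-1470, Mul(16, I, Pow(2, Rational(1, 2)))) ≈ Add(-1470.0, Mul(22.627, I))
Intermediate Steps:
S = -1674 (S = Add(3, -1677) = -1674)
Function('H')(N) = Add(Mul(-1, Pow(N, Rational(3, 2))), Mul(Rational(-1, 8), N)) (Function('H')(N) = Add(Mul(N, Pow(-8, -1)), Mul(-1, Mul(N, Pow(N, Rational(1, 2))))) = Add(Mul(N, Rational(-1, 8)), Mul(-1, Pow(N, Rational(3, 2)))) = Add(Mul(Rational(-1, 8), N), Mul(-1, Pow(N, Rational(3, 2)))) = Add(Mul(-1, Pow(N, Rational(3, 2))), Mul(Rational(-1, 8), N)))
Add(Add(203, Function('H')(-8)), S) = Add(Add(203, Add(Mul(-1, Pow(-8, Rational(3, 2))), Mul(Rational(-1, 8), -8))), -1674) = Add(Add(203, Add(Mul(-1, Mul(-16, I, Pow(2, Rational(1, 2)))), 1)), -1674) = Add(Add(203, Add(Mul(16, I, Pow(2, Rational(1, 2))), 1)), -1674) = Add(Add(203, Add(1, Mul(16, I, Pow(2, Rational(1, 2))))), -1674) = Add(Add(204, Mul(16, I, Pow(2, Rational(1, 2)))), -1674) = Add(-1470, Mul(16, I, Pow(2, Rational(1, 2))))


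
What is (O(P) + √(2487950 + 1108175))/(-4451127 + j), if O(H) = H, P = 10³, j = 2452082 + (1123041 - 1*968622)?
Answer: -500/922313 - 5*√143845/1844626 ≈ -0.0015702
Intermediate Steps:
j = 2606501 (j = 2452082 + (1123041 - 968622) = 2452082 + 154419 = 2606501)
P = 1000
(O(P) + √(2487950 + 1108175))/(-4451127 + j) = (1000 + √(2487950 + 1108175))/(-4451127 + 2606501) = (1000 + √3596125)/(-1844626) = (1000 + 5*√143845)*(-1/1844626) = -500/922313 - 5*√143845/1844626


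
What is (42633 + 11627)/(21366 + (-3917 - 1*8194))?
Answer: 10852/1851 ≈ 5.8628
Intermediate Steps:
(42633 + 11627)/(21366 + (-3917 - 1*8194)) = 54260/(21366 + (-3917 - 8194)) = 54260/(21366 - 12111) = 54260/9255 = 54260*(1/9255) = 10852/1851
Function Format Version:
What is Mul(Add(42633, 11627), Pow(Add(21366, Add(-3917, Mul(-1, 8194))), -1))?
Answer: Rational(10852, 1851) ≈ 5.8628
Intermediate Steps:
Mul(Add(42633, 11627), Pow(Add(21366, Add(-3917, Mul(-1, 8194))), -1)) = Mul(54260, Pow(Add(21366, Add(-3917, -8194)), -1)) = Mul(54260, Pow(Add(21366, -12111), -1)) = Mul(54260, Pow(9255, -1)) = Mul(54260, Rational(1, 9255)) = Rational(10852, 1851)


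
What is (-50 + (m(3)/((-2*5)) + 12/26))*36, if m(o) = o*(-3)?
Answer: -113814/65 ≈ -1751.0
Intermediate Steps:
m(o) = -3*o
(-50 + (m(3)/((-2*5)) + 12/26))*36 = (-50 + ((-3*3)/((-2*5)) + 12/26))*36 = (-50 + (-9/(-10) + 12*(1/26)))*36 = (-50 + (-9*(-⅒) + 6/13))*36 = (-50 + (9/10 + 6/13))*36 = (-50 + 177/130)*36 = -6323/130*36 = -113814/65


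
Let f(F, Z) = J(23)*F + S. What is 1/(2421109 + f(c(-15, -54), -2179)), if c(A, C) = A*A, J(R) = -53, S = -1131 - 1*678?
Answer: 1/2407375 ≈ 4.1539e-7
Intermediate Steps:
S = -1809 (S = -1131 - 678 = -1809)
c(A, C) = A**2
f(F, Z) = -1809 - 53*F (f(F, Z) = -53*F - 1809 = -1809 - 53*F)
1/(2421109 + f(c(-15, -54), -2179)) = 1/(2421109 + (-1809 - 53*(-15)**2)) = 1/(2421109 + (-1809 - 53*225)) = 1/(2421109 + (-1809 - 11925)) = 1/(2421109 - 13734) = 1/2407375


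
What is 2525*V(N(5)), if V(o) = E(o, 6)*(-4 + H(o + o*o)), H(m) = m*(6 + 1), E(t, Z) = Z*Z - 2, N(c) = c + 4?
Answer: 53742100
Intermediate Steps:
N(c) = 4 + c
E(t, Z) = -2 + Z**2 (E(t, Z) = Z**2 - 2 = -2 + Z**2)
H(m) = 7*m (H(m) = m*7 = 7*m)
V(o) = -136 + 238*o + 238*o**2 (V(o) = (-2 + 6**2)*(-4 + 7*(o + o*o)) = (-2 + 36)*(-4 + 7*(o + o**2)) = 34*(-4 + (7*o + 7*o**2)) = 34*(-4 + 7*o + 7*o**2) = -136 + 238*o + 238*o**2)
2525*V(N(5)) = 2525*(-136 + 238*(4 + 5)*(1 + (4 + 5))) = 2525*(-136 + 238*9*(1 + 9)) = 2525*(-136 + 238*9*10) = 2525*(-136 + 21420) = 2525*21284 = 53742100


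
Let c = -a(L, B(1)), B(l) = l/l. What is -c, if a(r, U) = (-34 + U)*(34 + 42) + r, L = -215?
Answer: -2723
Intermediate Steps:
B(l) = 1
a(r, U) = -2584 + r + 76*U (a(r, U) = (-34 + U)*76 + r = (-2584 + 76*U) + r = -2584 + r + 76*U)
c = 2723 (c = -(-2584 - 215 + 76*1) = -(-2584 - 215 + 76) = -1*(-2723) = 2723)
-c = -1*2723 = -2723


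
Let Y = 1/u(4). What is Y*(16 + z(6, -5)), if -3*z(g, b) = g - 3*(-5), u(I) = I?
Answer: 9/4 ≈ 2.2500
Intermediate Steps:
z(g, b) = -5 - g/3 (z(g, b) = -(g - 3*(-5))/3 = -(g + 15)/3 = -(15 + g)/3 = -5 - g/3)
Y = 1/4 ≈ 0.25000
Y*(16 + z(6, -5)) = (16 + (-5 - 1/3*6))/4 = (16 + (-5 - 2))/4 = (16 - 7)/4 = (1/4)*9 = 9/4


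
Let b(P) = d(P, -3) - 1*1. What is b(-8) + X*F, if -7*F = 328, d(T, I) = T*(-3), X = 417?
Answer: -136615/7 ≈ -19516.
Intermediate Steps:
d(T, I) = -3*T
F = -328/7 (F = -⅐*328 = -328/7 ≈ -46.857)
b(P) = -1 - 3*P (b(P) = -3*P - 1*1 = -3*P - 1 = -1 - 3*P)
b(-8) + X*F = (-1 - 3*(-8)) + 417*(-328/7) = (-1 + 24) - 136776/7 = 23 - 136776/7 = -136615/7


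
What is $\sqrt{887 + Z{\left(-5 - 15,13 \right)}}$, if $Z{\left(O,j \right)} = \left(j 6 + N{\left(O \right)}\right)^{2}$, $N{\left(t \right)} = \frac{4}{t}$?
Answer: $\frac{2 \sqrt{43374}}{5} \approx 83.306$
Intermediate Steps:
$Z{\left(O,j \right)} = \left(\frac{4}{O} + 6 j\right)^{2}$ ($Z{\left(O,j \right)} = \left(j 6 + \frac{4}{O}\right)^{2} = \left(6 j + \frac{4}{O}\right)^{2} = \left(\frac{4}{O} + 6 j\right)^{2}$)
$\sqrt{887 + Z{\left(-5 - 15,13 \right)}} = \sqrt{887 + \left(\frac{4}{-5 - 15} + 6 \cdot 13\right)^{2}} = \sqrt{887 + \left(\frac{4}{-20} + 78\right)^{2}} = \sqrt{887 + \left(4 \left(- \frac{1}{20}\right) + 78\right)^{2}} = \sqrt{887 + \left(- \frac{1}{5} + 78\right)^{2}} = \sqrt{887 + \left(\frac{389}{5}\right)^{2}} = \sqrt{887 + \frac{151321}{25}} = \sqrt{\frac{173496}{25}} = \frac{2 \sqrt{43374}}{5}$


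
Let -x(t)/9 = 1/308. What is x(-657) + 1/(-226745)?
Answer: -2041013/69837460 ≈ -0.029225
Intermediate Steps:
x(t) = -9/308
x(-657) + 1/(-226745) = -9/308 + 1/(-226745) = -9/308 - 1/226745 = -2041013/69837460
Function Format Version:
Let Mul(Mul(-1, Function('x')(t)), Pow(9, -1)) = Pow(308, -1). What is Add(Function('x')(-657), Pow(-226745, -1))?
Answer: Rational(-2041013, 69837460) ≈ -0.029225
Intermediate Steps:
Function('x')(t) = Rational(-9, 308) (Function('x')(t) = Mul(-9, Pow(308, -1)) = Mul(-9, Rational(1, 308)) = Rational(-9, 308))
Add(Function('x')(-657), Pow(-226745, -1)) = Add(Rational(-9, 308), Pow(-226745, -1)) = Add(Rational(-9, 308), Rational(-1, 226745)) = Rational(-2041013, 69837460)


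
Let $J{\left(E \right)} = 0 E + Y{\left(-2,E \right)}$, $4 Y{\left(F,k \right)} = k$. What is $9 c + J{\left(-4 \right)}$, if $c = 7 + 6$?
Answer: $116$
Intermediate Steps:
$Y{\left(F,k \right)} = \frac{k}{4}$
$J{\left(E \right)} = \frac{E}{4}$ ($J{\left(E \right)} = 0 E + \frac{E}{4} = 0 + \frac{E}{4} = \frac{E}{4}$)
$c = 13$
$9 c + J{\left(-4 \right)} = 9 \cdot 13 + \frac{1}{4} \left(-4\right) = 117 - 1 = 116$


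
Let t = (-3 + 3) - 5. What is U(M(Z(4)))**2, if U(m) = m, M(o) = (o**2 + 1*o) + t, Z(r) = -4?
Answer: 49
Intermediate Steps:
t = -5 (t = 0 - 5 = -5)
M(o) = -5 + o + o**2 (M(o) = (o**2 + 1*o) - 5 = (o**2 + o) - 5 = (o + o**2) - 5 = -5 + o + o**2)
U(M(Z(4)))**2 = (-5 - 4 + (-4)**2)**2 = (-5 - 4 + 16)**2 = 7**2 = 49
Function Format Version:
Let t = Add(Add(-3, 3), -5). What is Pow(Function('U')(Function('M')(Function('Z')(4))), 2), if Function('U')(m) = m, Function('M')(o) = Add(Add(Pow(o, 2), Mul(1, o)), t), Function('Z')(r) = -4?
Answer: 49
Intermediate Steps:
t = -5 (t = Add(0, -5) = -5)
Function('M')(o) = Add(-5, o, Pow(o, 2)) (Function('M')(o) = Add(Add(Pow(o, 2), Mul(1, o)), -5) = Add(Add(Pow(o, 2), o), -5) = Add(Add(o, Pow(o, 2)), -5) = Add(-5, o, Pow(o, 2)))
Pow(Function('U')(Function('M')(Function('Z')(4))), 2) = Pow(Add(-5, -4, Pow(-4, 2)), 2) = Pow(Add(-5, -4, 16), 2) = Pow(7, 2) = 49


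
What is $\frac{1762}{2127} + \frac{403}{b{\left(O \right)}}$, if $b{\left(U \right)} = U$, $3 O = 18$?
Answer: $\frac{96417}{1418} \approx 67.995$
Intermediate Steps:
$O = 6$ ($O = \frac{1}{3} \cdot 18 = 6$)
$\frac{1762}{2127} + \frac{403}{b{\left(O \right)}} = \frac{1762}{2127} + \frac{403}{6} = \frac{96417}{1418}$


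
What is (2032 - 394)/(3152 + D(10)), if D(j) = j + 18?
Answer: 273/530 ≈ 0.51509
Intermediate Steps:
D(j) = 18 + j
(2032 - 394)/(3152 + D(10)) = (2032 - 394)/(3152 + (18 + 10)) = 1638/(3152 + 28) = 1638/3180 = 1638*(1/3180) = 273/530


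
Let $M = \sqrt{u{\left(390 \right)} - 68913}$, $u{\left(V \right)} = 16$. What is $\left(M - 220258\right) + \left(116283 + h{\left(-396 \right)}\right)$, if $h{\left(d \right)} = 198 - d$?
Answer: $-103381 + i \sqrt{68897} \approx -1.0338 \cdot 10^{5} + 262.48 i$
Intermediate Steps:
$M = i \sqrt{68897}$ ($M = \sqrt{16 - 68913} = \sqrt{-68897} = i \sqrt{68897} \approx 262.48 i$)
$\left(M - 220258\right) + \left(116283 + h{\left(-396 \right)}\right) = \left(i \sqrt{68897} - 220258\right) + \left(116283 + \left(198 - -396\right)\right) = \left(-220258 + i \sqrt{68897}\right) + \left(116283 + \left(198 + 396\right)\right) = \left(-220258 + i \sqrt{68897}\right) + \left(116283 + 594\right) = \left(-220258 + i \sqrt{68897}\right) + 116877 = -103381 + i \sqrt{68897}$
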